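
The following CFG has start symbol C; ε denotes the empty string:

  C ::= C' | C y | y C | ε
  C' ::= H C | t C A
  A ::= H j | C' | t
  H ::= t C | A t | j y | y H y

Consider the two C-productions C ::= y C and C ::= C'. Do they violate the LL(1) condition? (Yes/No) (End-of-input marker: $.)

Yes

FIRST(y C) = { y } and FIRST(C') = { j, t, y }.
Both contain y, so the two alternatives are not disjoint — LL(1) conflict.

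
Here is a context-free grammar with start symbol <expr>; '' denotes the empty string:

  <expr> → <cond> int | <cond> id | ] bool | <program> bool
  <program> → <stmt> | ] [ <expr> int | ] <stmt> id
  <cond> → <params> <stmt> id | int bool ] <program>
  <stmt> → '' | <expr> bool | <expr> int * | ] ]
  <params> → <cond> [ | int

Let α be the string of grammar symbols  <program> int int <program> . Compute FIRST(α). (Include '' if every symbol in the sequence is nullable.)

Add FIRST(<program>)\{''} = { ], bool, int }; <program> is nullable, continue.
int is a terminal; add {int} and stop.

{ ], bool, int }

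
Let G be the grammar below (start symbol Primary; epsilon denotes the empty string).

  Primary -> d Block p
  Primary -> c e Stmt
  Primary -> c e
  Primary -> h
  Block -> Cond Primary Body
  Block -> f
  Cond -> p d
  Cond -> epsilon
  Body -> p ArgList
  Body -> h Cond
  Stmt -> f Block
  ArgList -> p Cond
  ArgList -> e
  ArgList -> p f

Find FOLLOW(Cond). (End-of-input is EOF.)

{ EOF, c, d, h, p }

In Block -> Cond Primary Body: add FIRST(Primary Body) = { c, d, h }.
In Body -> h Cond: Cond is at the end, add FOLLOW(Body) = { EOF, h, p }.
In ArgList -> p Cond: Cond is at the end, add FOLLOW(ArgList) = { EOF, h, p }.
Union: FOLLOW(Cond) = { EOF, c, d, h, p }.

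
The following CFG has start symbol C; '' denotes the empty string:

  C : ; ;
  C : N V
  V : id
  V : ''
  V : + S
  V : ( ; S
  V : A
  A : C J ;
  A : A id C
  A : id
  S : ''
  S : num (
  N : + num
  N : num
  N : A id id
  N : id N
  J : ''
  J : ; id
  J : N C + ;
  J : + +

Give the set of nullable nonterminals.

Directly nullable (have an ''-production): V, S, J.
No other nonterminal has a production whose RHS symbols are all nullable.

{ J, S, V }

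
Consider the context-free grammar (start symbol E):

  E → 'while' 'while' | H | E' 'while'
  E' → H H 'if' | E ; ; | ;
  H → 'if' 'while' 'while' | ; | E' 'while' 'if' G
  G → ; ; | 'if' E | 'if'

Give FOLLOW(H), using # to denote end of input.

In E → H: H is at the end, add FOLLOW(E) = { #, 'if', 'while', ; }.
In E' → H H 'if': add FIRST(H 'if') = { 'if', 'while', ; }.
In E' → H H 'if': add FIRST('if') = { 'if' }.
Union: FOLLOW(H) = { #, 'if', 'while', ; }.

{ #, 'if', 'while', ; }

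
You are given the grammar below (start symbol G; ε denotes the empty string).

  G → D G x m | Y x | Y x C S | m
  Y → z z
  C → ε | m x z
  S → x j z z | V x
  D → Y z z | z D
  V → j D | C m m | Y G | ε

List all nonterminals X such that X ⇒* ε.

{ C, V }

Directly nullable (have an ε-production): C, V.
No other nonterminal has a production whose RHS symbols are all nullable.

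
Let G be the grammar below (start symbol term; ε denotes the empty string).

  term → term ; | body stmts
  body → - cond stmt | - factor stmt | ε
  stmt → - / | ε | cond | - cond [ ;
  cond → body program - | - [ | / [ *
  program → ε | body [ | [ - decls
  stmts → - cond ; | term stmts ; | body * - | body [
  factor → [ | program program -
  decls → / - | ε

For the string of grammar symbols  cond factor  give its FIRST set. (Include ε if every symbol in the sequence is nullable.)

Add FIRST(cond) = { -, /, [ }; cond is not nullable, stop.

{ -, /, [ }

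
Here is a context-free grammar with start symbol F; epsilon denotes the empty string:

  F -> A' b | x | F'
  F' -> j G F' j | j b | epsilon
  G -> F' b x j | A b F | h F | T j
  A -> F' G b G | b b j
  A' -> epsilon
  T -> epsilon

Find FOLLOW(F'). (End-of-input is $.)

In F -> F': F' is at the end, add FOLLOW(F) = { $, b, j }.
In F' -> j G F' j: add FIRST(j) = { j }.
In G -> F' b x j: add FIRST(b x j) = { b }.
In A -> F' G b G: add FIRST(G b G) = { b, h, j }.
Union: FOLLOW(F') = { $, b, h, j }.

{ $, b, h, j }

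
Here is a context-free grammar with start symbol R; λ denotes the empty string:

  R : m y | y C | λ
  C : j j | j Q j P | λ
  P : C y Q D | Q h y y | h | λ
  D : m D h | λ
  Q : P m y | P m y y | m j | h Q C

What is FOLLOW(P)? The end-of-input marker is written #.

In C : j Q j P: P is at the end, add FOLLOW(C) = { #, h, j, m, y }.
In Q : P m y: add FIRST(m y) = { m }.
In Q : P m y y: add FIRST(m y y) = { m }.
Union: FOLLOW(P) = { #, h, j, m, y }.

{ #, h, j, m, y }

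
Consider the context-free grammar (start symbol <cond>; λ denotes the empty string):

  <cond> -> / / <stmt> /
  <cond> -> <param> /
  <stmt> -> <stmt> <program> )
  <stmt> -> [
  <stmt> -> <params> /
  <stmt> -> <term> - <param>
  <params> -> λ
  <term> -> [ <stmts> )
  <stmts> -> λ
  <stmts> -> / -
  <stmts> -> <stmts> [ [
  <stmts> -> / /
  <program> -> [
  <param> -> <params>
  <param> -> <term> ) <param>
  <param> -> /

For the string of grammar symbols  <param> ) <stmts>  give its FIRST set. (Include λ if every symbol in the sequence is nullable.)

Add FIRST(<param>)\{λ} = { /, [ }; <param> is nullable, continue.
) is a terminal; add {)} and stop.

{ ), /, [ }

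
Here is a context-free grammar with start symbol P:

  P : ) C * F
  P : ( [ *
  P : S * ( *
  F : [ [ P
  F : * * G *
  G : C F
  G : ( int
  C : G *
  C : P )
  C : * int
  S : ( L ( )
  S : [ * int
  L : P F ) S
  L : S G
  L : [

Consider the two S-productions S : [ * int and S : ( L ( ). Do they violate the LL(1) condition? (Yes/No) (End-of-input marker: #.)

No

FIRST([ * int) = { [ } and FIRST(( L ( )) = { ( }.
The FIRST sets are disjoint and neither alternative is nullable — no conflict.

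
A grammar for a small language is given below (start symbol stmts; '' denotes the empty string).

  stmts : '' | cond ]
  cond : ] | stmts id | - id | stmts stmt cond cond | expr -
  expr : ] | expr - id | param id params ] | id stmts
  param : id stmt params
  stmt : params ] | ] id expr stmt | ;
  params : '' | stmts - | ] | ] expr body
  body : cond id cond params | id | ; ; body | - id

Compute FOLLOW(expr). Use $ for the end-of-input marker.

{ -, ;, ], id }

In cond : expr -: add FIRST(-) = { - }.
In expr : expr - id: add FIRST(- id) = { - }.
In stmt : ] id expr stmt: add FIRST(stmt) = { -, ;, ], id }.
In params : ] expr body: add FIRST(body) = { -, ;, ], id }.
Union: FOLLOW(expr) = { -, ;, ], id }.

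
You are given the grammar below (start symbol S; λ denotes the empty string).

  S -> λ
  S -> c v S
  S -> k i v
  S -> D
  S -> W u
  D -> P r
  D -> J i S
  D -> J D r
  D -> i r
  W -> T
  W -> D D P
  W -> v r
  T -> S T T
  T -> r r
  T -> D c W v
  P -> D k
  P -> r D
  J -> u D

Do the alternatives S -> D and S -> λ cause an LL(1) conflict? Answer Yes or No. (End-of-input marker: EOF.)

FIRST(D) = { i, r, u } and FIRST(λ) = { λ }.
The second alternative is nullable and FOLLOW(S) = { EOF, c, i, k, r, u, v } shares i with FIRST of the first — conflict.

Yes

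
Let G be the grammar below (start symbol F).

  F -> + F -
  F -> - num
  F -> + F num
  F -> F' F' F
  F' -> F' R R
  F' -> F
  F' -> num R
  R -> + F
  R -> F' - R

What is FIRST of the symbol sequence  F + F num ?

{ +, -, num }

Add FIRST(F) = { +, -, num }; F is not nullable, stop.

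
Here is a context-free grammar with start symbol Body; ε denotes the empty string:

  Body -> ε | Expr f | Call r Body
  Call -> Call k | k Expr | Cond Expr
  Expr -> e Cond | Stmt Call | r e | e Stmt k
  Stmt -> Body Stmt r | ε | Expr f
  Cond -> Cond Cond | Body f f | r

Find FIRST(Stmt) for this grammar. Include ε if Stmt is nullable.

From Stmt -> Body Stmt r: Body, Stmt nullable, take FIRST(Body) ∪ FIRST(Stmt) ∪ {r} = { e, f, k, r }.
Stmt -> ε contributes ε.
From Stmt -> Expr f: add FIRST(Expr) = { e, f, k, r }.
Union: FIRST(Stmt) = { e, f, k, r, ε }.

{ e, f, k, r, ε }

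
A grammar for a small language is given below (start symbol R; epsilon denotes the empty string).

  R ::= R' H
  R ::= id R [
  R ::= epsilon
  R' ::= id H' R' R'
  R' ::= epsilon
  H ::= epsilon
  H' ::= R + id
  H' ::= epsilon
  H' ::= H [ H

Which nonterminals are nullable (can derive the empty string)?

{ H, H', R, R' }

Directly nullable (have an epsilon-production): R, R', H, H'.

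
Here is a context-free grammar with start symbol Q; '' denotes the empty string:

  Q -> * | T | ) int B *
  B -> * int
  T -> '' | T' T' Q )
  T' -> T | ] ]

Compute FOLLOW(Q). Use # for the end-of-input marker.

{ #, ) }

Q is the start symbol, so # ∈ FOLLOW(Q).
In T -> T' T' Q ): add FIRST()) = { ) }.
Union: FOLLOW(Q) = { #, ) }.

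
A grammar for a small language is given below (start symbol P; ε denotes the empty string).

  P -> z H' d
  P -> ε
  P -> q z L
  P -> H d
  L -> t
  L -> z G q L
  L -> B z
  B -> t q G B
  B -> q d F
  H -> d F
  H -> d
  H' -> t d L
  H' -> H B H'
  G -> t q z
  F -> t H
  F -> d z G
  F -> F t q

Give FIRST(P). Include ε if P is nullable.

P -> z H' d contributes {z}.
P -> ε contributes ε.
P -> q z L contributes {q}.
From P -> H d: add FIRST(H) = { d }.
Union: FIRST(P) = { d, q, z, ε }.

{ d, q, z, ε }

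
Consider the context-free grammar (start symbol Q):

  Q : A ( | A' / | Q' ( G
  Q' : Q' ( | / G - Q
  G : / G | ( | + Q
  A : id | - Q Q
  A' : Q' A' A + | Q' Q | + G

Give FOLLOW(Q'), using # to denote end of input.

In Q : Q' ( G: add FIRST(( G) = { ( }.
In Q' : Q' (: add FIRST(() = { ( }.
In A' : Q' A' A +: add FIRST(A' A +) = { +, / }.
In A' : Q' Q: add FIRST(Q) = { +, -, /, id }.
Union: FOLLOW(Q') = { (, +, -, /, id }.

{ (, +, -, /, id }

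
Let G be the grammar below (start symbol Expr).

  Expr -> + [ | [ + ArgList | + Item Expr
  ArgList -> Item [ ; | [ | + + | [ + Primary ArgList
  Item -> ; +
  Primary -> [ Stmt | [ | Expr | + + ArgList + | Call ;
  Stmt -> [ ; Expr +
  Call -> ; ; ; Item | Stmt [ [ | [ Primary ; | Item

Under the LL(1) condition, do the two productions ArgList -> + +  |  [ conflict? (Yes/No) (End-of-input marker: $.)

FIRST(+ +) = { + } and FIRST([) = { [ }.
The FIRST sets are disjoint and neither alternative is nullable — no conflict.

No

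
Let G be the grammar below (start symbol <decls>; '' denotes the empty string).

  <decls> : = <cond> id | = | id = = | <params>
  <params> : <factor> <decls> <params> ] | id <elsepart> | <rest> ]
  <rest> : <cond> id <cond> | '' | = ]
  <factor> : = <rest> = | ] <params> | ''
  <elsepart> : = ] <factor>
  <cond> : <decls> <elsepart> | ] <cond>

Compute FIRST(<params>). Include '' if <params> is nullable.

From <params> : <factor> <decls> <params> ]: <factor> nullable, take FIRST(<factor>) ∪ FIRST(<decls>) = { =, ], id }.
<params> : id <elsepart> contributes {id}.
From <params> : <rest> ]: <rest> nullable, take FIRST(<rest>) ∪ {]} = { =, ], id }.
Union: FIRST(<params>) = { =, ], id }.

{ =, ], id }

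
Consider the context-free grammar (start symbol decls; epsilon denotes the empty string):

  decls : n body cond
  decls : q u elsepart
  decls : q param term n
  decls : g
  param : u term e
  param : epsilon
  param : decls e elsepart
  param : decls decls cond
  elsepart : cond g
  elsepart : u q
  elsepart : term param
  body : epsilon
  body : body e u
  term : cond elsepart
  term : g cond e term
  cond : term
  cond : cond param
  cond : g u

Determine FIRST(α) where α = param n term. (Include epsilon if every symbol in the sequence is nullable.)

Add FIRST(param)\{epsilon} = { g, n, q, u }; param is nullable, continue.
n is a terminal; add {n} and stop.

{ g, n, q, u }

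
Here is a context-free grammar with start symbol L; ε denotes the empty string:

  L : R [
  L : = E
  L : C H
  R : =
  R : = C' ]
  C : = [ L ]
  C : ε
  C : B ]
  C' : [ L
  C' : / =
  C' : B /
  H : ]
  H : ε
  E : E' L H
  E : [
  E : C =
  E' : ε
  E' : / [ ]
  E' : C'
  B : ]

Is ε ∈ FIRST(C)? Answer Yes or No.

Yes

C has an ε-production, so C ⇒ ε.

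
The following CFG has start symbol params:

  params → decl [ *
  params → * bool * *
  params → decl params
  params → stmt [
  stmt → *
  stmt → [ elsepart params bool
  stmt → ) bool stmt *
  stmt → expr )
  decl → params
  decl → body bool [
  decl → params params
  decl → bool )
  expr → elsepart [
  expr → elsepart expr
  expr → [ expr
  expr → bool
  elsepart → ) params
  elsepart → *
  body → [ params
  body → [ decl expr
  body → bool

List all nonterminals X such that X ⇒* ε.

{ } (none)

No nonterminal has an empty production or an RHS whose symbols are all nullable.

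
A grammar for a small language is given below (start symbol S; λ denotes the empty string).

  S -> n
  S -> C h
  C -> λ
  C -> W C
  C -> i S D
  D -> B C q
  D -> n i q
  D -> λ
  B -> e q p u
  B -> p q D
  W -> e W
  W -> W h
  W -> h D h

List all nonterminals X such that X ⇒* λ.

Directly nullable (have an λ-production): C, D.
No other nonterminal has a production whose RHS symbols are all nullable.

{ C, D }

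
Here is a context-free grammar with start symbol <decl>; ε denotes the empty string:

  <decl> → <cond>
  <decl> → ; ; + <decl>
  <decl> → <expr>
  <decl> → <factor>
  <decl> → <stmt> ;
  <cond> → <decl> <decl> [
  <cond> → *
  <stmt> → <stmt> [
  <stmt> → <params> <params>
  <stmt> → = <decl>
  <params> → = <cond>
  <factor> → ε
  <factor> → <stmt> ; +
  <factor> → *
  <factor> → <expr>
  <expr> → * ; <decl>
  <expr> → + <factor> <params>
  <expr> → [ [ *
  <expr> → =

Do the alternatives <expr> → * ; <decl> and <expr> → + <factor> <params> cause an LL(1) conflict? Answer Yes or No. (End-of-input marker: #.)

FIRST(* ; <decl>) = { * } and FIRST(+ <factor> <params>) = { + }.
The FIRST sets are disjoint and neither alternative is nullable — no conflict.

No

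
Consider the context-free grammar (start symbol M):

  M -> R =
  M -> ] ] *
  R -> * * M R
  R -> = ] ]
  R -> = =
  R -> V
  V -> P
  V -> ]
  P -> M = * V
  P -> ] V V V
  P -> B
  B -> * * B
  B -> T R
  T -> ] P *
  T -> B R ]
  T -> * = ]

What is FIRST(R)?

{ *, =, ] }

R -> * * M R contributes {*}.
R -> = ] ] contributes {=}.
R -> = = contributes {=}.
From R -> V: add FIRST(V) = { *, =, ] }.
Union: FIRST(R) = { *, =, ] }.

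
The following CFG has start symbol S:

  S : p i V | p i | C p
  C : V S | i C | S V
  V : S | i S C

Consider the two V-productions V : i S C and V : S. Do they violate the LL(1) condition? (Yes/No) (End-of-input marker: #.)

Yes

FIRST(i S C) = { i } and FIRST(S) = { i, p }.
Both contain i, so the two alternatives are not disjoint — LL(1) conflict.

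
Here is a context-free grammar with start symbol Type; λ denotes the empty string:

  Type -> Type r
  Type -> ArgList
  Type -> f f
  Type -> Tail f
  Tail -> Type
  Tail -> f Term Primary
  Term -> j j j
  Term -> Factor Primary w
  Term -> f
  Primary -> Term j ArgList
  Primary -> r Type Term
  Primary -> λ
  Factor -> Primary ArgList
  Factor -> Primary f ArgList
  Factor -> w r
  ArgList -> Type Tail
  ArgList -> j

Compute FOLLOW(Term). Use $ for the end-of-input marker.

In Tail -> f Term Primary: add FIRST(Primary)\{λ} = { f, j, r, w }.
  Since Primary is nullable, also add FOLLOW(Tail) = { $, f, j, r, w }.
In Primary -> Term j ArgList: add FIRST(j ArgList) = { j }.
In Primary -> r Type Term: Term is at the end, add FOLLOW(Primary) = { $, f, j, r, w }.
Union: FOLLOW(Term) = { $, f, j, r, w }.

{ $, f, j, r, w }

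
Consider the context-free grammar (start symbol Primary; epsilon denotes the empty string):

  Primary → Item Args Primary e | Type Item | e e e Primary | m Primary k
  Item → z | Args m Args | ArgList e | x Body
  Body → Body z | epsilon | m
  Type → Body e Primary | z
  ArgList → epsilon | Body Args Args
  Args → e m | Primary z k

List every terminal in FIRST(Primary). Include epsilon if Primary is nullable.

{ e, m, x, z }

From Primary → Item Args Primary e: add FIRST(Item) = { e, m, x, z }.
From Primary → Type Item: add FIRST(Type) = { e, m, z }.
Primary → e e e Primary contributes {e}.
Primary → m Primary k contributes {m}.
Union: FIRST(Primary) = { e, m, x, z }.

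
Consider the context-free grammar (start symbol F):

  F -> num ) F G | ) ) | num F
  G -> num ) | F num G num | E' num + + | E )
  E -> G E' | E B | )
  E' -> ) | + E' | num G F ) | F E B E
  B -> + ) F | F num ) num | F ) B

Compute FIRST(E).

{ ), +, num }

From E -> G E': add FIRST(G) = { ), +, num }.
From E -> E B: add FIRST(E) = { ), +, num }.
E -> ) contributes {)}.
Union: FIRST(E) = { ), +, num }.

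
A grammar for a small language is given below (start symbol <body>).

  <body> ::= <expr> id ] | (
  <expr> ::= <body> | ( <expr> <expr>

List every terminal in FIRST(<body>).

{ ( }

From <body> ::= <expr> id ]: add FIRST(<expr>) = { ( }.
<body> ::= ( contributes {(}.
Union: FIRST(<body>) = { ( }.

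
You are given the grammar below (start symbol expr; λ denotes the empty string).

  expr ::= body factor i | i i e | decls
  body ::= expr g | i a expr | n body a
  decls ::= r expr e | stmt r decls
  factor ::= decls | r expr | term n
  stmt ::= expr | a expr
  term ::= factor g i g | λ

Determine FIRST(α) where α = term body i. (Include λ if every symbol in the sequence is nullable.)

Add FIRST(term)\{λ} = { a, i, n, r }; term is nullable, continue.
Add FIRST(body) = { a, i, n, r }; body is not nullable, stop.

{ a, i, n, r }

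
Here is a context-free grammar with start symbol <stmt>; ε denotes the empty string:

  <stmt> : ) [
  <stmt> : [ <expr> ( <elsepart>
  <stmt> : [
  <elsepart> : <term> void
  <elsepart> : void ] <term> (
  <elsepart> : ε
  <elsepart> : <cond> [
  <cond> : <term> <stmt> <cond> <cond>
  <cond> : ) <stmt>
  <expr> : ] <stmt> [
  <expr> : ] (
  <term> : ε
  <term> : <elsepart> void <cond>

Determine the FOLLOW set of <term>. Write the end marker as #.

{ (, ), [, void }

In <elsepart> : <term> void: add FIRST(void) = { void }.
In <elsepart> : void ] <term> (: add FIRST(() = { ( }.
In <cond> : <term> <stmt> <cond> <cond>: add FIRST(<stmt> <cond> <cond>) = { ), [ }.
Union: FOLLOW(<term>) = { (, ), [, void }.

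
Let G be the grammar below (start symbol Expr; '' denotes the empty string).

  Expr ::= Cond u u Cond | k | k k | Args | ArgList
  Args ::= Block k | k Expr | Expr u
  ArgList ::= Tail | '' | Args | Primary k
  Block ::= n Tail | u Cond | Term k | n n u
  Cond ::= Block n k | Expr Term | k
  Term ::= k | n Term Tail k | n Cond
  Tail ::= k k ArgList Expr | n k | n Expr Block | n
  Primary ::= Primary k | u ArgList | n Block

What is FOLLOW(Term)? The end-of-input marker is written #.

{ #, k, n, u }

In Block ::= Term k: add FIRST(k) = { k }.
In Cond ::= Expr Term: Term is at the end, add FOLLOW(Cond) = { #, k, n, u }.
In Term ::= n Term Tail k: add FIRST(Tail k) = { k, n }.
Union: FOLLOW(Term) = { #, k, n, u }.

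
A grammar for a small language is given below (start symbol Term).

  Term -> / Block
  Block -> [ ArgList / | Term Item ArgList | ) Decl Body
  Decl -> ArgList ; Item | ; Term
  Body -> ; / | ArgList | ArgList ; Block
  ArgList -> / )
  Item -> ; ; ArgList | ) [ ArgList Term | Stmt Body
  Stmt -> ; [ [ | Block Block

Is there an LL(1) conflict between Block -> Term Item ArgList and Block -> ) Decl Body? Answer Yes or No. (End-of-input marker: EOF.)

No

FIRST(Term Item ArgList) = { / } and FIRST() Decl Body) = { ) }.
The FIRST sets are disjoint and neither alternative is nullable — no conflict.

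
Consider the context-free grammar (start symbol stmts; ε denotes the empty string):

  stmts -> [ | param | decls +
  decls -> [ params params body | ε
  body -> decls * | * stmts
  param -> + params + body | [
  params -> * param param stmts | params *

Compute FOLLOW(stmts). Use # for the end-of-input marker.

stmts is the start symbol, so # ∈ FOLLOW(stmts).
In body -> * stmts: stmts is at the end, add FOLLOW(body) = { #, *, +, [ }.
In params -> * param param stmts: stmts is at the end, add FOLLOW(params) = { *, +, [ }.
Union: FOLLOW(stmts) = { #, *, +, [ }.

{ #, *, +, [ }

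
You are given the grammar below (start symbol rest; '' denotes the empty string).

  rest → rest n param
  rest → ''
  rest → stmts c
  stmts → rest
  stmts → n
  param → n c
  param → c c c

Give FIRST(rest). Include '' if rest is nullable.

{ c, n, '' }

From rest → rest n param: rest nullable, take FIRST(rest) ∪ {n} = { c, n }.
rest → '' contributes ''.
From rest → stmts c: stmts nullable, take FIRST(stmts) ∪ {c} = { c, n }.
Union: FIRST(rest) = { c, n, '' }.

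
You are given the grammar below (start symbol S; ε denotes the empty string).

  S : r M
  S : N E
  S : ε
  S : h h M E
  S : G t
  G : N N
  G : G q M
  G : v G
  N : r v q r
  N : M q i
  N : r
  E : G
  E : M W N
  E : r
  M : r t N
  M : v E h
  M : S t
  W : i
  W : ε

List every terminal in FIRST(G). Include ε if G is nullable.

{ h, r, t, v }

From G : N N: add FIRST(N) = { h, r, t, v }.
From G : G q M: add FIRST(G) = { h, r, t, v }.
G : v G contributes {v}.
Union: FIRST(G) = { h, r, t, v }.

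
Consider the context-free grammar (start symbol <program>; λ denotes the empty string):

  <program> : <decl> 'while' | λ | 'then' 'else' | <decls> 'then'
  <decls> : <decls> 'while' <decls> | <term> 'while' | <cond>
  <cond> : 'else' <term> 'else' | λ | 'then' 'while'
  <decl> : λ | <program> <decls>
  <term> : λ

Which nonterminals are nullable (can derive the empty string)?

Directly nullable (have an λ-production): <program>, <cond>, <decl>, <term>.
<decls> : <cond> with every symbol nullable, so <decls> is nullable.

{ <cond>, <decl>, <decls>, <program>, <term> }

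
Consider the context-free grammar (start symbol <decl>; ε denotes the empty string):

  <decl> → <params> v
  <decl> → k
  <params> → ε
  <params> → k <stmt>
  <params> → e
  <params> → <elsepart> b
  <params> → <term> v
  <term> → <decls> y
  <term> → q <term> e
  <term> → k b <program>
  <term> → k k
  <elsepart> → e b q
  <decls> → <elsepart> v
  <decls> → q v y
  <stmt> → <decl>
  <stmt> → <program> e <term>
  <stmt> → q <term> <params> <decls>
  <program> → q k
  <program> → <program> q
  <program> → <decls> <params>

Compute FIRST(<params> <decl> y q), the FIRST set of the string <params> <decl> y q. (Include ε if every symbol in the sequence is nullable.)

Add FIRST(<params>)\{ε} = { e, k, q }; <params> is nullable, continue.
Add FIRST(<decl>) = { e, k, q, v }; <decl> is not nullable, stop.

{ e, k, q, v }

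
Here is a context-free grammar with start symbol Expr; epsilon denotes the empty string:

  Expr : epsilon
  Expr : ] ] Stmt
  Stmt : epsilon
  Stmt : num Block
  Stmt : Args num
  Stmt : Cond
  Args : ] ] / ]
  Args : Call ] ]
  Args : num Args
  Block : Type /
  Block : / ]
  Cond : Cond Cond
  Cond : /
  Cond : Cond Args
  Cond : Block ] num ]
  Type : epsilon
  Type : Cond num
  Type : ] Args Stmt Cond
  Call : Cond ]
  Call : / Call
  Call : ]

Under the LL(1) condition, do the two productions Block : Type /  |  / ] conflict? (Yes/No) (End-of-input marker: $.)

Yes

FIRST(Type /) = { /, ] } and FIRST(/ ]) = { / }.
Both contain /, so the two alternatives are not disjoint — LL(1) conflict.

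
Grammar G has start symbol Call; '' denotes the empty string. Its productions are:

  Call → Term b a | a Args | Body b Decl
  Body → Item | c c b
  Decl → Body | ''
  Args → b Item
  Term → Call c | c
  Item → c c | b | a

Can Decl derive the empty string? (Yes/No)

Yes

Decl has an ''-production, so Decl ⇒ ''.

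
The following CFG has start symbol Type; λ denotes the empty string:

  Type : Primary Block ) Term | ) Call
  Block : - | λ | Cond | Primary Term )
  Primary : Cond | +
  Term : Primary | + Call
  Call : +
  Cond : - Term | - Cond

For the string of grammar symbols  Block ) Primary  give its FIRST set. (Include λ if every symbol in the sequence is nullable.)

Add FIRST(Block)\{λ} = { +, - }; Block is nullable, continue.
) is a terminal; add {)} and stop.

{ ), +, - }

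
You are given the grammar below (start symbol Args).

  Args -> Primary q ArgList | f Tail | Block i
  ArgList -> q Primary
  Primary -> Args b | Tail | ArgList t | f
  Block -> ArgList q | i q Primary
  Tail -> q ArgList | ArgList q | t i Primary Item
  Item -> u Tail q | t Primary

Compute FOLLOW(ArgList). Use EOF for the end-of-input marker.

{ EOF, b, i, q, t, u }

In Args -> Primary q ArgList: ArgList is at the end, add FOLLOW(Args) = { EOF, b }.
In Primary -> ArgList t: add FIRST(t) = { t }.
In Block -> ArgList q: add FIRST(q) = { q }.
In Tail -> q ArgList: ArgList is at the end, add FOLLOW(Tail) = { EOF, b, i, q, t, u }.
In Tail -> ArgList q: add FIRST(q) = { q }.
Union: FOLLOW(ArgList) = { EOF, b, i, q, t, u }.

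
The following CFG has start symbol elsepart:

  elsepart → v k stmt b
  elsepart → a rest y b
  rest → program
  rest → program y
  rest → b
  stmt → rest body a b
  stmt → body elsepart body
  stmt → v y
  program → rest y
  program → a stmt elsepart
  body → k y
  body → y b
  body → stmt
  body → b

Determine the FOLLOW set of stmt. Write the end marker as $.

{ a, b, v }

In elsepart → v k stmt b: add FIRST(b) = { b }.
In program → a stmt elsepart: add FIRST(elsepart) = { a, v }.
In body → stmt: stmt is at the end, add FOLLOW(body) = { a, b, v }.
Union: FOLLOW(stmt) = { a, b, v }.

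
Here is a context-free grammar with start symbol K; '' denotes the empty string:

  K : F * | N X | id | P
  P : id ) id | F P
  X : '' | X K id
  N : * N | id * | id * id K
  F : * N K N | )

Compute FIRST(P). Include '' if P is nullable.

{ ), *, id }

P : id ) id contributes {id}.
From P : F P: add FIRST(F) = { ), * }.
Union: FIRST(P) = { ), *, id }.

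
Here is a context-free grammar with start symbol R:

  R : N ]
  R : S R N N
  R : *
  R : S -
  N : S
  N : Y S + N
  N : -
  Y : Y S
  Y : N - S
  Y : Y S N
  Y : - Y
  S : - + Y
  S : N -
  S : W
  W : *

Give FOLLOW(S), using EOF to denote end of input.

{ EOF, *, +, -, ] }

In R : S R N N: add FIRST(R N N) = { *, - }.
In R : S -: add FIRST(-) = { - }.
In N : S: S is at the end, add FOLLOW(N) = { EOF, *, +, -, ] }.
In N : Y S + N: add FIRST(+ N) = { + }.
In Y : Y S: S is at the end, add FOLLOW(Y) = { EOF, *, +, -, ] }.
In Y : N - S: S is at the end, add FOLLOW(Y) = { EOF, *, +, -, ] }.
In Y : Y S N: add FIRST(N) = { *, - }.
Union: FOLLOW(S) = { EOF, *, +, -, ] }.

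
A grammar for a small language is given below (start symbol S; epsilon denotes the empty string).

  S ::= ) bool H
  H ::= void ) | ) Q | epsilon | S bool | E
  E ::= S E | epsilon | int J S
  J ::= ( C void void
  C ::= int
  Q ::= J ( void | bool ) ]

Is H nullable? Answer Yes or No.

H has an epsilon-production, so H ⇒ epsilon.

Yes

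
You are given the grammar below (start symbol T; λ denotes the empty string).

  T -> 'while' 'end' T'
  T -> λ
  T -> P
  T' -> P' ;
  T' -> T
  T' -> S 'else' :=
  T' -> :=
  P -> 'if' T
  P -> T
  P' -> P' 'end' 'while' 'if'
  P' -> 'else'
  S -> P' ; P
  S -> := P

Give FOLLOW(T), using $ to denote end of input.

T is the start symbol, so $ ∈ FOLLOW(T).
In T' -> T: T is at the end, add FOLLOW(T') = { $, 'else' }.
In P -> 'if' T: T is at the end, add FOLLOW(P) = { $, 'else' }.
In P -> T: T is at the end, add FOLLOW(P) = { $, 'else' }.
Union: FOLLOW(T) = { $, 'else' }.

{ $, 'else' }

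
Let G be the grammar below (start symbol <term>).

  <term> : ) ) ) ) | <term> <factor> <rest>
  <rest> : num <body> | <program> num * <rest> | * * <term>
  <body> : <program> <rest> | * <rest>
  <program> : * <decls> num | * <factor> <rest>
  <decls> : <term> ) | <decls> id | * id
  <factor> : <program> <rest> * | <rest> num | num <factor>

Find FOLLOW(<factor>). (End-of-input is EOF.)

{ *, num }

In <term> : <term> <factor> <rest>: add FIRST(<rest>) = { *, num }.
In <program> : * <factor> <rest>: add FIRST(<rest>) = { *, num }.
In <factor> : num <factor>: <factor> is at the end, add FOLLOW(<factor>) = { *, num }.
Union: FOLLOW(<factor>) = { *, num }.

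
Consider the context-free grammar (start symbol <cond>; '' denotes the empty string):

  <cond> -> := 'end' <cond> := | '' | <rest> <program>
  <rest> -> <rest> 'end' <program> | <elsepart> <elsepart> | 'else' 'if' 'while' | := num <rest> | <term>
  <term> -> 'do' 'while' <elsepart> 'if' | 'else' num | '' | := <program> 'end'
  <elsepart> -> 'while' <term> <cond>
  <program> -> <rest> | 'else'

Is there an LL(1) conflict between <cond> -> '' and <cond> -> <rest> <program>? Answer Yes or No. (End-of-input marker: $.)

FIRST('') = { '' } and FIRST(<rest> <program>) = { 'do', 'else', 'end', 'while', :=, '' }.
Both alternatives are nullable, violating the LL(1) condition.

Yes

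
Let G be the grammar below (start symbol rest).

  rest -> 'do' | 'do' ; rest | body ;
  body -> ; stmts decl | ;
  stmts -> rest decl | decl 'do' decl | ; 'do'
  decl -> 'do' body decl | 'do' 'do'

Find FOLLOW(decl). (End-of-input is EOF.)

In body -> ; stmts decl: decl is at the end, add FOLLOW(body) = { 'do', ; }.
In stmts -> rest decl: decl is at the end, add FOLLOW(stmts) = { 'do' }.
In stmts -> decl 'do' decl: add FIRST('do' decl) = { 'do' }.
In stmts -> decl 'do' decl: decl is at the end, add FOLLOW(stmts) = { 'do' }.
In decl -> 'do' body decl: decl is at the end, add FOLLOW(decl) = { 'do', ; }.
Union: FOLLOW(decl) = { 'do', ; }.

{ 'do', ; }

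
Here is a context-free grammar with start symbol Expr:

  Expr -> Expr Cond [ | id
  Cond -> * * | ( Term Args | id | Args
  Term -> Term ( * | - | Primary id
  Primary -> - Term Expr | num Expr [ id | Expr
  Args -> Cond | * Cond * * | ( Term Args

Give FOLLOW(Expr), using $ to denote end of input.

{ $, (, *, [, id }

Expr is the start symbol, so $ ∈ FOLLOW(Expr).
In Expr -> Expr Cond [: add FIRST(Cond [) = { (, *, id }.
In Primary -> - Term Expr: Expr is at the end, add FOLLOW(Primary) = { id }.
In Primary -> num Expr [ id: add FIRST([ id) = { [ }.
In Primary -> Expr: Expr is at the end, add FOLLOW(Primary) = { id }.
Union: FOLLOW(Expr) = { $, (, *, [, id }.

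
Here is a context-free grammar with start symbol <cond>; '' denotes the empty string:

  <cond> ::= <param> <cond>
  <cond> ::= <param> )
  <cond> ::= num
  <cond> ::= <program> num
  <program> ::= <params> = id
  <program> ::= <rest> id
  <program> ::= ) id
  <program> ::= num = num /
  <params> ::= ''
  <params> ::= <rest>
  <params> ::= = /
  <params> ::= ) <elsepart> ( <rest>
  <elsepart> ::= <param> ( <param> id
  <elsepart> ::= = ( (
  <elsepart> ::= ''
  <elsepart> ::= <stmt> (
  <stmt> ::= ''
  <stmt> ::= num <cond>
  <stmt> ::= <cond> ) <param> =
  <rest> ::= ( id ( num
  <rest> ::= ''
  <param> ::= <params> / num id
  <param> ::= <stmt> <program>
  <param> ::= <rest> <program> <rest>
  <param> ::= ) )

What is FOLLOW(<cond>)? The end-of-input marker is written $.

<cond> is the start symbol, so $ ∈ FOLLOW(<cond>).
In <cond> ::= <param> <cond>: <cond> is at the end, add FOLLOW(<cond>) = { $, (, ), =, id, num }.
In <stmt> ::= num <cond>: <cond> is at the end, add FOLLOW(<stmt>) = { (, ), =, id, num }.
In <stmt> ::= <cond> ) <param> =: add FIRST() <param> =) = { ) }.
Union: FOLLOW(<cond>) = { $, (, ), =, id, num }.

{ $, (, ), =, id, num }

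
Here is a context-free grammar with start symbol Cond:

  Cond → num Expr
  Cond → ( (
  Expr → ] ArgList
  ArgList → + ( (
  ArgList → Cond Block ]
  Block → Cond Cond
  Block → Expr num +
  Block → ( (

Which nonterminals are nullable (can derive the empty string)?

{ } (none)

No nonterminal has an empty production or an RHS whose symbols are all nullable.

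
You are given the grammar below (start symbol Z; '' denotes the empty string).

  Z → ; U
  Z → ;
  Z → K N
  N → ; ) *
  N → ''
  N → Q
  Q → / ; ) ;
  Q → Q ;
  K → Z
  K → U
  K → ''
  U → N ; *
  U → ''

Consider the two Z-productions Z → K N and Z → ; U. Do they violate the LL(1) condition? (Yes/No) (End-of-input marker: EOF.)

FIRST(K N) = { /, ;, '' } and FIRST(; U) = { ; }.
Both contain ;, so the two alternatives are not disjoint — LL(1) conflict.

Yes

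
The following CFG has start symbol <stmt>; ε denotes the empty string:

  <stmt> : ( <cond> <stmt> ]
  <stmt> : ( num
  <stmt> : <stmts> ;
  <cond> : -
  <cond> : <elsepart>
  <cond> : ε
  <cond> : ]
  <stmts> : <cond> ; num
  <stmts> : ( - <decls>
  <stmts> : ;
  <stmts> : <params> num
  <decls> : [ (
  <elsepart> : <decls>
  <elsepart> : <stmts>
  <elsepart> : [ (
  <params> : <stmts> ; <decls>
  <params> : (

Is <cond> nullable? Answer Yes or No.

<cond> has an ε-production, so <cond> ⇒ ε.

Yes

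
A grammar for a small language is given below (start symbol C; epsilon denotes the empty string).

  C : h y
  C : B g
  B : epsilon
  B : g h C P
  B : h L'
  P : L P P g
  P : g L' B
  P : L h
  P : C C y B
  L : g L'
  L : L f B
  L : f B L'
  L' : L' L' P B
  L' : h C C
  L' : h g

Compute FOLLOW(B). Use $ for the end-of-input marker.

In C : B g: add FIRST(g) = { g }.
In P : g L' B: B is at the end, add FOLLOW(P) = { f, g, h }.
In P : C C y B: B is at the end, add FOLLOW(P) = { f, g, h }.
In L : L f B: B is at the end, add FOLLOW(L) = { f, g, h }.
In L : f B L': add FIRST(L') = { h }.
In L' : L' L' P B: B is at the end, add FOLLOW(L') = { f, g, h }.
Union: FOLLOW(B) = { f, g, h }.

{ f, g, h }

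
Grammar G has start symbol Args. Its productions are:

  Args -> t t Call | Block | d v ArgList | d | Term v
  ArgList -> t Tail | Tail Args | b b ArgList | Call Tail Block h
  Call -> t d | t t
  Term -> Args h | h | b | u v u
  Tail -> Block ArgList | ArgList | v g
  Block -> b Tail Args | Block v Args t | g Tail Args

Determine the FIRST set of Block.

{ b, g }

Block -> b Tail Args contributes {b}.
From Block -> Block v Args t: add FIRST(Block) = { b, g }.
Block -> g Tail Args contributes {g}.
Union: FIRST(Block) = { b, g }.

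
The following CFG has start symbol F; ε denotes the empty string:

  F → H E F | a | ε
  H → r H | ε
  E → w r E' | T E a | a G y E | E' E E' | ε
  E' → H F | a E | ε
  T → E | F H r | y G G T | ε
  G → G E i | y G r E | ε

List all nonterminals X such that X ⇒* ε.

Directly nullable (have an ε-production): F, H, E, E', T, G.

{ E, E', F, G, H, T }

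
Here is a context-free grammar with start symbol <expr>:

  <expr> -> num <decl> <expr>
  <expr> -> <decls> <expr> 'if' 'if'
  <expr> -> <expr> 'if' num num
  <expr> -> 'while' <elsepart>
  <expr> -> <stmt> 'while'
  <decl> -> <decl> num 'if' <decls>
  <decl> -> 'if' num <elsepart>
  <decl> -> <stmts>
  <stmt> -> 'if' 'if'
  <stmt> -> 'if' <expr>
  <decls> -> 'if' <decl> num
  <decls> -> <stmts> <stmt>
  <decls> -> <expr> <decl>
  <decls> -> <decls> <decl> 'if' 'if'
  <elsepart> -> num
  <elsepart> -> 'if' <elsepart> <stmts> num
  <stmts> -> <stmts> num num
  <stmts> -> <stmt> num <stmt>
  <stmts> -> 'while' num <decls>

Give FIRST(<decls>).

{ 'if', 'while', num }

<decls> -> 'if' <decl> num contributes {'if'}.
From <decls> -> <stmts> <stmt>: add FIRST(<stmts>) = { 'if', 'while' }.
From <decls> -> <expr> <decl>: add FIRST(<expr>) = { 'if', 'while', num }.
From <decls> -> <decls> <decl> 'if' 'if': add FIRST(<decls>) = { 'if', 'while', num }.
Union: FIRST(<decls>) = { 'if', 'while', num }.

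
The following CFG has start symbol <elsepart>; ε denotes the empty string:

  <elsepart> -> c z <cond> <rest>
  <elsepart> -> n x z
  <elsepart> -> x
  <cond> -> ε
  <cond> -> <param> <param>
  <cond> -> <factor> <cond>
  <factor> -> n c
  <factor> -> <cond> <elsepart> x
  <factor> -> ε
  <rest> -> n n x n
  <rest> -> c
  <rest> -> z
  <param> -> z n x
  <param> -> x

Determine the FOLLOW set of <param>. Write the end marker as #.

In <cond> -> <param> <param>: add FIRST(<param>) = { x, z }.
In <cond> -> <param> <param>: <param> is at the end, add FOLLOW(<cond>) = { c, n, x, z }.
Union: FOLLOW(<param>) = { c, n, x, z }.

{ c, n, x, z }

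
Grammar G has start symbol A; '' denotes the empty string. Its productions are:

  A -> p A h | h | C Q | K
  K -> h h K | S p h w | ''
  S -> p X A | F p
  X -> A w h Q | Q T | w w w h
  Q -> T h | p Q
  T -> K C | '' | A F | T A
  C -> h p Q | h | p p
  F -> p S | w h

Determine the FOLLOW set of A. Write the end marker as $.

A is the start symbol, so $ ∈ FOLLOW(A).
In A -> p A h: add FIRST(h) = { h }.
In S -> p X A: A is at the end, add FOLLOW(S) = { h, p, w }.
In X -> A w h Q: add FIRST(w h Q) = { w }.
In T -> A F: add FIRST(F) = { p, w }.
In T -> T A: A is at the end, add FOLLOW(T) = { h, p, w }.
Union: FOLLOW(A) = { $, h, p, w }.

{ $, h, p, w }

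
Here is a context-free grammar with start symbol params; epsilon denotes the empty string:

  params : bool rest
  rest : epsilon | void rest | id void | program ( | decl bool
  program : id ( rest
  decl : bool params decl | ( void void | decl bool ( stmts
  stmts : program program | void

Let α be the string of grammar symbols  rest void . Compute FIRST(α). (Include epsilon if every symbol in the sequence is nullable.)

Add FIRST(rest)\{epsilon} = { (, bool, id, void }; rest is nullable, continue.
void is a terminal; add {void} and stop.

{ (, bool, id, void }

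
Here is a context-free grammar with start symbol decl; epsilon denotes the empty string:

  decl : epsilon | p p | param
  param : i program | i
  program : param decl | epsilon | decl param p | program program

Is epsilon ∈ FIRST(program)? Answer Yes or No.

program has an epsilon-production, so program ⇒ epsilon.

Yes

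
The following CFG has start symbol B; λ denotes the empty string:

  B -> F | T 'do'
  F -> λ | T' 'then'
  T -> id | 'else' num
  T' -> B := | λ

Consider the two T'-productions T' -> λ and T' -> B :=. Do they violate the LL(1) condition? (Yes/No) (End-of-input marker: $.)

FIRST(λ) = { λ } and FIRST(B :=) = { 'else', 'then', :=, id }.
The first alternative is nullable and FOLLOW(T') = { 'then' } shares 'then' with FIRST of the second — conflict.

Yes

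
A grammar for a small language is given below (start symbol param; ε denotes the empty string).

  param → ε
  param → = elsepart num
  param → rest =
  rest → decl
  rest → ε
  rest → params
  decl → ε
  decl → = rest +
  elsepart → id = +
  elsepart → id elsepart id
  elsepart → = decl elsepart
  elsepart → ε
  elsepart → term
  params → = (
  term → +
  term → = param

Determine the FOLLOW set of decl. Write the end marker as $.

{ +, =, id, num }

In rest → decl: decl is at the end, add FOLLOW(rest) = { +, = }.
In elsepart → = decl elsepart: add FIRST(elsepart)\{ε} = { +, =, id }.
  Since elsepart is nullable, also add FOLLOW(elsepart) = { id, num }.
Union: FOLLOW(decl) = { +, =, id, num }.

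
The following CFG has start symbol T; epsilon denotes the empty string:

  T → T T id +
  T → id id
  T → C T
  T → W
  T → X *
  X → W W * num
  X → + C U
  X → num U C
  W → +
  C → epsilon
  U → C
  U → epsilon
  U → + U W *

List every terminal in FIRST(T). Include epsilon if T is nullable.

{ +, id, num }

From T → T T id +: add FIRST(T) = { +, id, num }.
T → id id contributes {id}.
From T → C T: C nullable, take FIRST(C) ∪ FIRST(T) = { +, id, num }.
From T → W: add FIRST(W) = { + }.
From T → X *: add FIRST(X) = { +, num }.
Union: FIRST(T) = { +, id, num }.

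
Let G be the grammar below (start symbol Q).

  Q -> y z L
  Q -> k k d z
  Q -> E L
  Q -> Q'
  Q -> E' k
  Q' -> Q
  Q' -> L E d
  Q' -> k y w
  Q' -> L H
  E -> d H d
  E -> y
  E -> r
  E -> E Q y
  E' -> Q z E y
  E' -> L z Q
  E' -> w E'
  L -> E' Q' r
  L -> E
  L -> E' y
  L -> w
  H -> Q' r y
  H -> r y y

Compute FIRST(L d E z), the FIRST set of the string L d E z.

Add FIRST(L) = { d, k, r, w, y }; L is not nullable, stop.

{ d, k, r, w, y }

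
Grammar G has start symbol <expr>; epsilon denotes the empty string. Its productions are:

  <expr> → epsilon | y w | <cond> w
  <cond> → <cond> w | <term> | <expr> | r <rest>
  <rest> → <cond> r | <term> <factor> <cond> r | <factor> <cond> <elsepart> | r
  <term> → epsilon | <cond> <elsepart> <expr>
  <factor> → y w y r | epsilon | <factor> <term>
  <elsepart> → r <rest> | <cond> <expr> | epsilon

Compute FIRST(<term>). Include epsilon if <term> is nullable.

<term> → epsilon contributes epsilon.
From <term> → <cond> <elsepart> <expr>: <cond>, <elsepart>, <expr> nullable, take FIRST(<cond>) ∪ FIRST(<elsepart>) ∪ FIRST(<expr>) = { r, w, y }; also epsilon since the whole RHS is nullable.
Union: FIRST(<term>) = { r, w, y, epsilon }.

{ r, w, y, epsilon }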